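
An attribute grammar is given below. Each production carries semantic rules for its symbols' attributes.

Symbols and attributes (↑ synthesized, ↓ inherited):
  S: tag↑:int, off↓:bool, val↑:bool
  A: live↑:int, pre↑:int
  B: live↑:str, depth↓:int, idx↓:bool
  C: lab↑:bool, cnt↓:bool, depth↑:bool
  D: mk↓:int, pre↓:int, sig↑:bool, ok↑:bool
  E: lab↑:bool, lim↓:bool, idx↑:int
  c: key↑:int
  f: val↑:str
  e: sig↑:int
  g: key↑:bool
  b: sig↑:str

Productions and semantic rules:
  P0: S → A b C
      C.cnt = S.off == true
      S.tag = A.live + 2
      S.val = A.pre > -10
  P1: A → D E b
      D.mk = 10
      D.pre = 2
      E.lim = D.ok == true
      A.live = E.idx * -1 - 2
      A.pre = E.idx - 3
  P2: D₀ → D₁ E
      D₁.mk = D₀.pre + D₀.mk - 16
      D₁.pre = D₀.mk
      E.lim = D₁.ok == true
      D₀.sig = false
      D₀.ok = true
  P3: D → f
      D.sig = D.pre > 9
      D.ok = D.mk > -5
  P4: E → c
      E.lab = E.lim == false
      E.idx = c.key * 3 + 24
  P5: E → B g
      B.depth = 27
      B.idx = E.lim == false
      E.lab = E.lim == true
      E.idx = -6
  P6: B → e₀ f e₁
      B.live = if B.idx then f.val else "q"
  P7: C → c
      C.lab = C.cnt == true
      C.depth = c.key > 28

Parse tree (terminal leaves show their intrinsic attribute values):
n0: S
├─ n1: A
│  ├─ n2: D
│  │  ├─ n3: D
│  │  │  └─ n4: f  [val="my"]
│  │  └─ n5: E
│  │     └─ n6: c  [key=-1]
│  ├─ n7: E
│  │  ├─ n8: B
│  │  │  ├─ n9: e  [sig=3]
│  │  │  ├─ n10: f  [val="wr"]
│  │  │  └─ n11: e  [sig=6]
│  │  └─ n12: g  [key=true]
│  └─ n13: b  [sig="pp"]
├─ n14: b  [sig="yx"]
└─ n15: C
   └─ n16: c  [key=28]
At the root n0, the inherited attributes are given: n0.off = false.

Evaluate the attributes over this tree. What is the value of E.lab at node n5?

false

1. n0.off = false  [given at root]
2. n2.mk = 10  [10]
3. n2.pre = 2  [2]
4. n3.mk = -4  [D₀.pre + D₀.mk - 16]
5. n3.pre = 10  [D₀.mk]
6. n4.val = "my"  [terminal]
7. n3.sig = true  [D.pre > 9]
8. n3.ok = true  [D.mk > -5]
9. n5.lim = true  [D₁.ok == true]
10. n6.key = -1  [terminal]
11. n5.lab = false  [E.lim == false]
12. n5.idx = 21  [c.key * 3 + 24]
13. n2.sig = false  [false]
14. n2.ok = true  [true]
15. n7.lim = true  [D.ok == true]
16. n8.depth = 27  [27]
17. n8.idx = false  [E.lim == false]
18. n9.sig = 3  [terminal]
19. n10.val = "wr"  [terminal]
20. n11.sig = 6  [terminal]
21. n8.live = "q"  [if B.idx then f.val else "q"]
22. n12.key = true  [terminal]
23. n7.lab = true  [E.lim == true]
24. n7.idx = -6  [-6]
25. n13.sig = "pp"  [terminal]
26. n1.live = 4  [E.idx * -1 - 2]
27. n1.pre = -9  [E.idx - 3]
28. n14.sig = "yx"  [terminal]
29. n15.cnt = false  [S.off == true]
30. n16.key = 28  [terminal]
31. n15.lab = false  [C.cnt == true]
32. n15.depth = false  [c.key > 28]
33. n0.tag = 6  [A.live + 2]
34. n0.val = true  [A.pre > -10]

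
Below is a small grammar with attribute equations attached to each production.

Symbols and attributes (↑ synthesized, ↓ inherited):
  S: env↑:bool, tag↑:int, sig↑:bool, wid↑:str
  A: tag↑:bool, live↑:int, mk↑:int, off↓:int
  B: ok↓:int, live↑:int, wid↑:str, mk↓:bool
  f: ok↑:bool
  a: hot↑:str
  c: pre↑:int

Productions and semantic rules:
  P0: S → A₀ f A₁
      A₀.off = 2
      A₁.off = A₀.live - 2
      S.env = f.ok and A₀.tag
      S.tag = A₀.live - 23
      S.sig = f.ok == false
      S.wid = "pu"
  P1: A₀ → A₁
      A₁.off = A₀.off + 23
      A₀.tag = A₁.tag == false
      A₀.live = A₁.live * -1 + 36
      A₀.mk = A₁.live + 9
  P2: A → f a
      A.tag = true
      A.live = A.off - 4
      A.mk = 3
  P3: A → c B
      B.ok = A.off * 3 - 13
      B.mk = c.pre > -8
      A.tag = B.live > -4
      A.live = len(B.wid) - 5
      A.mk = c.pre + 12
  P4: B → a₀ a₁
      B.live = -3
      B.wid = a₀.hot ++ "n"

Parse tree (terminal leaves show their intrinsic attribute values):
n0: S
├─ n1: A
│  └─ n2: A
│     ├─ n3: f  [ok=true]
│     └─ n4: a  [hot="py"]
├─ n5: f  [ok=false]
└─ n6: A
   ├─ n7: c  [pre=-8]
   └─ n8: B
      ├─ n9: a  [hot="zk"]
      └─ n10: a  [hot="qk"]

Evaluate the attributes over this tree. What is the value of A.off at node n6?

1. n1.off = 2  [2]
2. n2.off = 25  [A₀.off + 23]
3. n3.ok = true  [terminal]
4. n4.hot = "py"  [terminal]
5. n2.tag = true  [true]
6. n2.live = 21  [A.off - 4]
7. n2.mk = 3  [3]
8. n1.tag = false  [A₁.tag == false]
9. n1.live = 15  [A₁.live * -1 + 36]
10. n1.mk = 30  [A₁.live + 9]
11. n5.ok = false  [terminal]
12. n6.off = 13  [A₀.live - 2]
13. n7.pre = -8  [terminal]
14. n8.ok = 26  [A.off * 3 - 13]
15. n8.mk = false  [c.pre > -8]
16. n9.hot = "zk"  [terminal]
17. n10.hot = "qk"  [terminal]
18. n8.live = -3  [-3]
19. n8.wid = "zkn"  [a₀.hot ++ "n"]
20. n6.tag = true  [B.live > -4]
21. n6.live = -2  [len(B.wid) - 5]
22. n6.mk = 4  [c.pre + 12]
23. n0.env = false  [f.ok and A₀.tag]
24. n0.tag = -8  [A₀.live - 23]
25. n0.sig = true  [f.ok == false]
26. n0.wid = "pu"  ["pu"]

13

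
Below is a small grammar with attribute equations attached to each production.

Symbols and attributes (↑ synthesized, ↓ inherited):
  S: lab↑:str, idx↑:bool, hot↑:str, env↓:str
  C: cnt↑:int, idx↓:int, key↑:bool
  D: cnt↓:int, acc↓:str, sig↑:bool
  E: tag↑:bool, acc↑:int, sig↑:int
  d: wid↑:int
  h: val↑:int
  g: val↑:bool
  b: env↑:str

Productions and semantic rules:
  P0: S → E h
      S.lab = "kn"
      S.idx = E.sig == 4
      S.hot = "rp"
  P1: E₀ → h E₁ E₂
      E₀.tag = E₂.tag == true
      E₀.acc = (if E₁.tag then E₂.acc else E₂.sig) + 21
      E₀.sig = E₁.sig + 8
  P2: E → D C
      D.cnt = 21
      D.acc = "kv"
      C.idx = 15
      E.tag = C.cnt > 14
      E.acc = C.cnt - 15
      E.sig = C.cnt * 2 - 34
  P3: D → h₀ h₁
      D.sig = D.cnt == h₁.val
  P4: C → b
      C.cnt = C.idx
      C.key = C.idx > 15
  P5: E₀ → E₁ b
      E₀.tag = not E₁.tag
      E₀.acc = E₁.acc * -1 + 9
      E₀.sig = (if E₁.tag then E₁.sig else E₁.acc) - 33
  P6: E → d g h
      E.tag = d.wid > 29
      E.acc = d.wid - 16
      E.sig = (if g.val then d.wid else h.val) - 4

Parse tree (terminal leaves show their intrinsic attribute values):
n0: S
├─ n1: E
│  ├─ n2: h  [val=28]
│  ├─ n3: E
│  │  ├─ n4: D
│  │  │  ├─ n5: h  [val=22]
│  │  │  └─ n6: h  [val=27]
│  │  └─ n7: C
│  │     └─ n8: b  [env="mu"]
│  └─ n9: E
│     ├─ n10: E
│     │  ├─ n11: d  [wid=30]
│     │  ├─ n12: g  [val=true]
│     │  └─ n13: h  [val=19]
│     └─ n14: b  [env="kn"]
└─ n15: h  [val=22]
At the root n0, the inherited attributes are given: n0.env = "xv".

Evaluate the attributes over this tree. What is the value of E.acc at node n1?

1. n0.env = "xv"  [given at root]
2. n2.val = 28  [terminal]
3. n4.cnt = 21  [21]
4. n4.acc = "kv"  ["kv"]
5. n5.val = 22  [terminal]
6. n6.val = 27  [terminal]
7. n4.sig = false  [D.cnt == h₁.val]
8. n7.idx = 15  [15]
9. n8.env = "mu"  [terminal]
10. n7.cnt = 15  [C.idx]
11. n7.key = false  [C.idx > 15]
12. n3.tag = true  [C.cnt > 14]
13. n3.acc = 0  [C.cnt - 15]
14. n3.sig = -4  [C.cnt * 2 - 34]
15. n11.wid = 30  [terminal]
16. n12.val = true  [terminal]
17. n13.val = 19  [terminal]
18. n10.tag = true  [d.wid > 29]
19. n10.acc = 14  [d.wid - 16]
20. n10.sig = 26  [(if g.val then d.wid else h.val) - 4]
21. n14.env = "kn"  [terminal]
22. n9.tag = false  [not E₁.tag]
23. n9.acc = -5  [E₁.acc * -1 + 9]
24. n9.sig = -7  [(if E₁.tag then E₁.sig else E₁.acc) - 33]
25. n1.tag = false  [E₂.tag == true]
26. n1.acc = 16  [(if E₁.tag then E₂.acc else E₂.sig) + 21]
27. n1.sig = 4  [E₁.sig + 8]
28. n15.val = 22  [terminal]
29. n0.lab = "kn"  ["kn"]
30. n0.idx = true  [E.sig == 4]
31. n0.hot = "rp"  ["rp"]

16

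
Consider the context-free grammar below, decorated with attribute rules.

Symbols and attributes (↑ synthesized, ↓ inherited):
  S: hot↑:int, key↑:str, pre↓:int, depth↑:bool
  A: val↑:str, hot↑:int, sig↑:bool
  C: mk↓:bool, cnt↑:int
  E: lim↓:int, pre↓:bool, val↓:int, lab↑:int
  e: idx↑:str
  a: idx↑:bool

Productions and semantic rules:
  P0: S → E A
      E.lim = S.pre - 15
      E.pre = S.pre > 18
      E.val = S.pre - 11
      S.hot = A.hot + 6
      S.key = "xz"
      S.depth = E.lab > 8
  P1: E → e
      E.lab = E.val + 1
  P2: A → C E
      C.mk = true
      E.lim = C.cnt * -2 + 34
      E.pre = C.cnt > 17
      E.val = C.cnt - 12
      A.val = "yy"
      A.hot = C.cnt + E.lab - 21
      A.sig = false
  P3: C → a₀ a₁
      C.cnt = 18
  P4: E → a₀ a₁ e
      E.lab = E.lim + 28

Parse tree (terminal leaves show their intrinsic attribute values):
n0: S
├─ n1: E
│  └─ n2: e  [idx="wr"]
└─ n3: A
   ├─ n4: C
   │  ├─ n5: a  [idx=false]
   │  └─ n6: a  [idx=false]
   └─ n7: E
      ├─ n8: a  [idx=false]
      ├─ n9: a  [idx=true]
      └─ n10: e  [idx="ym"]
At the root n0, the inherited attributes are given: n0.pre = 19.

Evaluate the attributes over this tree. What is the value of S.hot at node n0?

1. n0.pre = 19  [given at root]
2. n1.lim = 4  [S.pre - 15]
3. n1.pre = true  [S.pre > 18]
4. n1.val = 8  [S.pre - 11]
5. n2.idx = "wr"  [terminal]
6. n1.lab = 9  [E.val + 1]
7. n4.mk = true  [true]
8. n5.idx = false  [terminal]
9. n6.idx = false  [terminal]
10. n4.cnt = 18  [18]
11. n7.lim = -2  [C.cnt * -2 + 34]
12. n7.pre = true  [C.cnt > 17]
13. n7.val = 6  [C.cnt - 12]
14. n8.idx = false  [terminal]
15. n9.idx = true  [terminal]
16. n10.idx = "ym"  [terminal]
17. n7.lab = 26  [E.lim + 28]
18. n3.val = "yy"  ["yy"]
19. n3.hot = 23  [C.cnt + E.lab - 21]
20. n3.sig = false  [false]
21. n0.hot = 29  [A.hot + 6]
22. n0.key = "xz"  ["xz"]
23. n0.depth = true  [E.lab > 8]

29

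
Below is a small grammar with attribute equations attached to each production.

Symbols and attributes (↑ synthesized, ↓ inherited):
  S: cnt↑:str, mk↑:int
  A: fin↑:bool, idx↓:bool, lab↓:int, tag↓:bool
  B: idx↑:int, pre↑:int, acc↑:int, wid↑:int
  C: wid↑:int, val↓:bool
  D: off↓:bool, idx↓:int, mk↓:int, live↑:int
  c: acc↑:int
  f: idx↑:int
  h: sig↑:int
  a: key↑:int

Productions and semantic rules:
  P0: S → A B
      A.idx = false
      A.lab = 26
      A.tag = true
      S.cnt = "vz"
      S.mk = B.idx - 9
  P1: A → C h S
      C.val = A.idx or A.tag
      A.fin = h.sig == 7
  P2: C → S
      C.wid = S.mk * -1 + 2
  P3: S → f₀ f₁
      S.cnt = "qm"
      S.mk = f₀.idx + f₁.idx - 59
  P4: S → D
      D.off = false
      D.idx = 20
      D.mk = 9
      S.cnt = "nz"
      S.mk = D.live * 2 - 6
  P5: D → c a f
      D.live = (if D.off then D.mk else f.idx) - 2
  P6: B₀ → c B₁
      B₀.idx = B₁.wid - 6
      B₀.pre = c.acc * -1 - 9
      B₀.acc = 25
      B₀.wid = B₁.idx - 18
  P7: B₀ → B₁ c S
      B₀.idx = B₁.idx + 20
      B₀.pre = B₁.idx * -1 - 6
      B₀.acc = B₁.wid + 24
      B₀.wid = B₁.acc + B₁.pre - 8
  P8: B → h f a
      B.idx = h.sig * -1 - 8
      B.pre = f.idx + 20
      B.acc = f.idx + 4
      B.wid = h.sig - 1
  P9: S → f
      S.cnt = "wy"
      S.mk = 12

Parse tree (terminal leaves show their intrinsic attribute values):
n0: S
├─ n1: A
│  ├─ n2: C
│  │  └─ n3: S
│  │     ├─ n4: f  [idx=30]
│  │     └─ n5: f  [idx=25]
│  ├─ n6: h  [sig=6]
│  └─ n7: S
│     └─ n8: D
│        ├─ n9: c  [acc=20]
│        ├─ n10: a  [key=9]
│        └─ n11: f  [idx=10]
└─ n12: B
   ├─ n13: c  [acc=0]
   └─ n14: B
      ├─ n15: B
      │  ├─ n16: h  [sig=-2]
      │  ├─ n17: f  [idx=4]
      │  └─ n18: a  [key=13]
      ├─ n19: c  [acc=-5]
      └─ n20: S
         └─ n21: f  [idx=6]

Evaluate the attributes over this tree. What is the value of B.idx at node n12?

1. n1.idx = false  [false]
2. n1.lab = 26  [26]
3. n1.tag = true  [true]
4. n2.val = true  [A.idx or A.tag]
5. n4.idx = 30  [terminal]
6. n5.idx = 25  [terminal]
7. n3.cnt = "qm"  ["qm"]
8. n3.mk = -4  [f₀.idx + f₁.idx - 59]
9. n2.wid = 6  [S.mk * -1 + 2]
10. n6.sig = 6  [terminal]
11. n8.off = false  [false]
12. n8.idx = 20  [20]
13. n8.mk = 9  [9]
14. n9.acc = 20  [terminal]
15. n10.key = 9  [terminal]
16. n11.idx = 10  [terminal]
17. n8.live = 8  [(if D.off then D.mk else f.idx) - 2]
18. n7.cnt = "nz"  ["nz"]
19. n7.mk = 10  [D.live * 2 - 6]
20. n1.fin = false  [h.sig == 7]
21. n13.acc = 0  [terminal]
22. n16.sig = -2  [terminal]
23. n17.idx = 4  [terminal]
24. n18.key = 13  [terminal]
25. n15.idx = -6  [h.sig * -1 - 8]
26. n15.pre = 24  [f.idx + 20]
27. n15.acc = 8  [f.idx + 4]
28. n15.wid = -3  [h.sig - 1]
29. n19.acc = -5  [terminal]
30. n21.idx = 6  [terminal]
31. n20.cnt = "wy"  ["wy"]
32. n20.mk = 12  [12]
33. n14.idx = 14  [B₁.idx + 20]
34. n14.pre = 0  [B₁.idx * -1 - 6]
35. n14.acc = 21  [B₁.wid + 24]
36. n14.wid = 24  [B₁.acc + B₁.pre - 8]
37. n12.idx = 18  [B₁.wid - 6]
38. n12.pre = -9  [c.acc * -1 - 9]
39. n12.acc = 25  [25]
40. n12.wid = -4  [B₁.idx - 18]
41. n0.cnt = "vz"  ["vz"]
42. n0.mk = 9  [B.idx - 9]

18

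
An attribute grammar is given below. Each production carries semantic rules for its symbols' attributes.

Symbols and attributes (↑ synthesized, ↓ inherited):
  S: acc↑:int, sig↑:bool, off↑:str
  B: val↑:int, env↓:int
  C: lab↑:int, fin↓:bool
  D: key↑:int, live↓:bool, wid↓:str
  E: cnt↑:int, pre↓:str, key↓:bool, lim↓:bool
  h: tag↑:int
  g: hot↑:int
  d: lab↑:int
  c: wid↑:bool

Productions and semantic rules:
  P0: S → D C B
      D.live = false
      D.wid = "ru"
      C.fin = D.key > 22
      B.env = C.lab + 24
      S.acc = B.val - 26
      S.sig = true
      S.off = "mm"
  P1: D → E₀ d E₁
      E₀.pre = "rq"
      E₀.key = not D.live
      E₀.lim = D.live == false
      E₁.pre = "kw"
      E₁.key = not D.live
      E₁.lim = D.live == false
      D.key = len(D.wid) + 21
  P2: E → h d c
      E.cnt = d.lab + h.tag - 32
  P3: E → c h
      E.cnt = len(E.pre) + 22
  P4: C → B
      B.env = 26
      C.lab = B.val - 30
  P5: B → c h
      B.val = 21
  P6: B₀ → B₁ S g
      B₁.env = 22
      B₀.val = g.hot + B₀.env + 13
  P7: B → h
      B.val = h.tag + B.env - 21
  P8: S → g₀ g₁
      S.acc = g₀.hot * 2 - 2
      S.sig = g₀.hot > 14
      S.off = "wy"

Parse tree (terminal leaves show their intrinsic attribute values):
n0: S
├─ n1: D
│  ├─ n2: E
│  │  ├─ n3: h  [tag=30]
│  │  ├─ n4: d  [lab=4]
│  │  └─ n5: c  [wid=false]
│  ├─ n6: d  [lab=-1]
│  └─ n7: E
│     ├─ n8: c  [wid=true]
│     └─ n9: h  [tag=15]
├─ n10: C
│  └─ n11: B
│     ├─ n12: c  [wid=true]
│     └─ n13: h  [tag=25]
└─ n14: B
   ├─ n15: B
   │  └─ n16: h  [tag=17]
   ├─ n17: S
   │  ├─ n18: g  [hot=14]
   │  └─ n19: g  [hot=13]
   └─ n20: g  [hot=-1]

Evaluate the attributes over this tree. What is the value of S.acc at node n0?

1. n1.live = false  [false]
2. n1.wid = "ru"  ["ru"]
3. n2.pre = "rq"  ["rq"]
4. n2.key = true  [not D.live]
5. n2.lim = true  [D.live == false]
6. n3.tag = 30  [terminal]
7. n4.lab = 4  [terminal]
8. n5.wid = false  [terminal]
9. n2.cnt = 2  [d.lab + h.tag - 32]
10. n6.lab = -1  [terminal]
11. n7.pre = "kw"  ["kw"]
12. n7.key = true  [not D.live]
13. n7.lim = true  [D.live == false]
14. n8.wid = true  [terminal]
15. n9.tag = 15  [terminal]
16. n7.cnt = 24  [len(E.pre) + 22]
17. n1.key = 23  [len(D.wid) + 21]
18. n10.fin = true  [D.key > 22]
19. n11.env = 26  [26]
20. n12.wid = true  [terminal]
21. n13.tag = 25  [terminal]
22. n11.val = 21  [21]
23. n10.lab = -9  [B.val - 30]
24. n14.env = 15  [C.lab + 24]
25. n15.env = 22  [22]
26. n16.tag = 17  [terminal]
27. n15.val = 18  [h.tag + B.env - 21]
28. n18.hot = 14  [terminal]
29. n19.hot = 13  [terminal]
30. n17.acc = 26  [g₀.hot * 2 - 2]
31. n17.sig = false  [g₀.hot > 14]
32. n17.off = "wy"  ["wy"]
33. n20.hot = -1  [terminal]
34. n14.val = 27  [g.hot + B₀.env + 13]
35. n0.acc = 1  [B.val - 26]
36. n0.sig = true  [true]
37. n0.off = "mm"  ["mm"]

1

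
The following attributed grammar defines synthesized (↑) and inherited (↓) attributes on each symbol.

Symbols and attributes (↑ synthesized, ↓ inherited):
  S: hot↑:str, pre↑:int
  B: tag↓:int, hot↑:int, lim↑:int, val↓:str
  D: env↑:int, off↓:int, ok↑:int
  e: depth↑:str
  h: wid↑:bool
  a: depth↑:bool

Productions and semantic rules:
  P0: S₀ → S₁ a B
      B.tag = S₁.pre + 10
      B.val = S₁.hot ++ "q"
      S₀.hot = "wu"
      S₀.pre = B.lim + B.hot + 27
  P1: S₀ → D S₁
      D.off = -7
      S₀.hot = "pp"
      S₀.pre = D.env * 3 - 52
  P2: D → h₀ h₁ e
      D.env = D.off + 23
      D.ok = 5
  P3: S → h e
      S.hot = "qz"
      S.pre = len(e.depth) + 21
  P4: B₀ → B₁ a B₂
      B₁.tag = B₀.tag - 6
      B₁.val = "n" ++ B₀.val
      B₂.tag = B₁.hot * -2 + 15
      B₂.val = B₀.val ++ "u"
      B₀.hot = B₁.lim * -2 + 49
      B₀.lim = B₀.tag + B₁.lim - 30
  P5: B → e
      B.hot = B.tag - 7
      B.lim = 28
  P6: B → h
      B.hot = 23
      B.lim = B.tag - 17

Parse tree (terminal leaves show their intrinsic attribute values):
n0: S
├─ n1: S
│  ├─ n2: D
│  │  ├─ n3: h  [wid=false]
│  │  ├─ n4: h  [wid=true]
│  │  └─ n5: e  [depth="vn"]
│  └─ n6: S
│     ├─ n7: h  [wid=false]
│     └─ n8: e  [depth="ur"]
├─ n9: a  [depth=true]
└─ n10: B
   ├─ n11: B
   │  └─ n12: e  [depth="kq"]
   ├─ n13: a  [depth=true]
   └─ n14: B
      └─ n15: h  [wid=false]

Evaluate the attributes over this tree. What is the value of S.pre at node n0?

24

1. n2.off = -7  [-7]
2. n3.wid = false  [terminal]
3. n4.wid = true  [terminal]
4. n5.depth = "vn"  [terminal]
5. n2.env = 16  [D.off + 23]
6. n2.ok = 5  [5]
7. n7.wid = false  [terminal]
8. n8.depth = "ur"  [terminal]
9. n6.hot = "qz"  ["qz"]
10. n6.pre = 23  [len(e.depth) + 21]
11. n1.hot = "pp"  ["pp"]
12. n1.pre = -4  [D.env * 3 - 52]
13. n9.depth = true  [terminal]
14. n10.tag = 6  [S₁.pre + 10]
15. n10.val = "ppq"  [S₁.hot ++ "q"]
16. n11.tag = 0  [B₀.tag - 6]
17. n11.val = "nppq"  ["n" ++ B₀.val]
18. n12.depth = "kq"  [terminal]
19. n11.hot = -7  [B.tag - 7]
20. n11.lim = 28  [28]
21. n13.depth = true  [terminal]
22. n14.tag = 29  [B₁.hot * -2 + 15]
23. n14.val = "ppqu"  [B₀.val ++ "u"]
24. n15.wid = false  [terminal]
25. n14.hot = 23  [23]
26. n14.lim = 12  [B.tag - 17]
27. n10.hot = -7  [B₁.lim * -2 + 49]
28. n10.lim = 4  [B₀.tag + B₁.lim - 30]
29. n0.hot = "wu"  ["wu"]
30. n0.pre = 24  [B.lim + B.hot + 27]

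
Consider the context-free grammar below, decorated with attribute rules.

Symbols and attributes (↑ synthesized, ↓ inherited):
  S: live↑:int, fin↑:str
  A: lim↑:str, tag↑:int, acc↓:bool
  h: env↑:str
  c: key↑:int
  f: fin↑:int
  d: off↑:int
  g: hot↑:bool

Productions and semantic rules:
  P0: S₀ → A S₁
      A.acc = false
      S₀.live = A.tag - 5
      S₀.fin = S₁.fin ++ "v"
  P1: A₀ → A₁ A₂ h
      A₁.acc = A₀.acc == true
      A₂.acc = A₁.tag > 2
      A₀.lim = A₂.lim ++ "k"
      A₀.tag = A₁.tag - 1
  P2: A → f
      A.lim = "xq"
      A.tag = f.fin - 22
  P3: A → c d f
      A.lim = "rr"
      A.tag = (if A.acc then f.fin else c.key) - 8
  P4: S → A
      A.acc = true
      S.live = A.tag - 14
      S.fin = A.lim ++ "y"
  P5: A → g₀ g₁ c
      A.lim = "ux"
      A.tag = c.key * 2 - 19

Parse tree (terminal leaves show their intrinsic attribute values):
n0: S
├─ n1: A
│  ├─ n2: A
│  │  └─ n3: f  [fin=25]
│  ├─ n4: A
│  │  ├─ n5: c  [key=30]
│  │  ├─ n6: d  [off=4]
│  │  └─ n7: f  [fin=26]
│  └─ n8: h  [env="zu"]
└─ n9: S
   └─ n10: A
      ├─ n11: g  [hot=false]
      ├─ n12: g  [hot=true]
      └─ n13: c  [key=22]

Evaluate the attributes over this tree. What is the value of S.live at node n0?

1. n1.acc = false  [false]
2. n2.acc = false  [A₀.acc == true]
3. n3.fin = 25  [terminal]
4. n2.lim = "xq"  ["xq"]
5. n2.tag = 3  [f.fin - 22]
6. n4.acc = true  [A₁.tag > 2]
7. n5.key = 30  [terminal]
8. n6.off = 4  [terminal]
9. n7.fin = 26  [terminal]
10. n4.lim = "rr"  ["rr"]
11. n4.tag = 18  [(if A.acc then f.fin else c.key) - 8]
12. n8.env = "zu"  [terminal]
13. n1.lim = "rrk"  [A₂.lim ++ "k"]
14. n1.tag = 2  [A₁.tag - 1]
15. n10.acc = true  [true]
16. n11.hot = false  [terminal]
17. n12.hot = true  [terminal]
18. n13.key = 22  [terminal]
19. n10.lim = "ux"  ["ux"]
20. n10.tag = 25  [c.key * 2 - 19]
21. n9.live = 11  [A.tag - 14]
22. n9.fin = "uxy"  [A.lim ++ "y"]
23. n0.live = -3  [A.tag - 5]
24. n0.fin = "uxyv"  [S₁.fin ++ "v"]

-3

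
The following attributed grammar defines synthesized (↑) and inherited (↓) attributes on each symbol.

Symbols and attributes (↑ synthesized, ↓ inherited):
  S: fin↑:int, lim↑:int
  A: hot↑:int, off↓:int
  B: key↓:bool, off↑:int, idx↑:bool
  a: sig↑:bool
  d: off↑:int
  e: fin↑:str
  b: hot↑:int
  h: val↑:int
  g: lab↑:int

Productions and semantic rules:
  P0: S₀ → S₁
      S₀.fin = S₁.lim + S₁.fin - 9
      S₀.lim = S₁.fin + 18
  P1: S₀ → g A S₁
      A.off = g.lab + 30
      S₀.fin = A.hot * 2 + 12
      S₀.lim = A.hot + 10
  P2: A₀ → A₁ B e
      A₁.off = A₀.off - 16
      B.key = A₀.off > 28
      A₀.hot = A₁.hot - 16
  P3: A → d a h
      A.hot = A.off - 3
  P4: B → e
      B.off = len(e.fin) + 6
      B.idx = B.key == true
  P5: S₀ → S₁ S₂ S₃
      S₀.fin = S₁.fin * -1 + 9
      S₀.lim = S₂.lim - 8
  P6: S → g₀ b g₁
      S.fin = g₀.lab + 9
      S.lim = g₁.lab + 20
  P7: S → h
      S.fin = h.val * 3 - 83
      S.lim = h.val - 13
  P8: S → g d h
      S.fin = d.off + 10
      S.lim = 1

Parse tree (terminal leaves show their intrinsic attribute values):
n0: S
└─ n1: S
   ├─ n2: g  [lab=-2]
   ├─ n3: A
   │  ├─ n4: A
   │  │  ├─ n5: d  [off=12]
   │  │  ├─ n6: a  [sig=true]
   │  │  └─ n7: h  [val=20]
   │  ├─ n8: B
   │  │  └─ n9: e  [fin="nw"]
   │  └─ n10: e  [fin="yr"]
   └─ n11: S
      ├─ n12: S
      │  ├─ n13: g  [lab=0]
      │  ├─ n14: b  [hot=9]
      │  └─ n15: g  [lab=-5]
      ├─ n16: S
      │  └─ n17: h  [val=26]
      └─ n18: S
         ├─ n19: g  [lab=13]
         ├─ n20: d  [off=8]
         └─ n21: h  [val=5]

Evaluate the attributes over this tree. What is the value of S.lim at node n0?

1. n2.lab = -2  [terminal]
2. n3.off = 28  [g.lab + 30]
3. n4.off = 12  [A₀.off - 16]
4. n5.off = 12  [terminal]
5. n6.sig = true  [terminal]
6. n7.val = 20  [terminal]
7. n4.hot = 9  [A.off - 3]
8. n8.key = false  [A₀.off > 28]
9. n9.fin = "nw"  [terminal]
10. n8.off = 8  [len(e.fin) + 6]
11. n8.idx = false  [B.key == true]
12. n10.fin = "yr"  [terminal]
13. n3.hot = -7  [A₁.hot - 16]
14. n13.lab = 0  [terminal]
15. n14.hot = 9  [terminal]
16. n15.lab = -5  [terminal]
17. n12.fin = 9  [g₀.lab + 9]
18. n12.lim = 15  [g₁.lab + 20]
19. n17.val = 26  [terminal]
20. n16.fin = -5  [h.val * 3 - 83]
21. n16.lim = 13  [h.val - 13]
22. n19.lab = 13  [terminal]
23. n20.off = 8  [terminal]
24. n21.val = 5  [terminal]
25. n18.fin = 18  [d.off + 10]
26. n18.lim = 1  [1]
27. n11.fin = 0  [S₁.fin * -1 + 9]
28. n11.lim = 5  [S₂.lim - 8]
29. n1.fin = -2  [A.hot * 2 + 12]
30. n1.lim = 3  [A.hot + 10]
31. n0.fin = -8  [S₁.lim + S₁.fin - 9]
32. n0.lim = 16  [S₁.fin + 18]

16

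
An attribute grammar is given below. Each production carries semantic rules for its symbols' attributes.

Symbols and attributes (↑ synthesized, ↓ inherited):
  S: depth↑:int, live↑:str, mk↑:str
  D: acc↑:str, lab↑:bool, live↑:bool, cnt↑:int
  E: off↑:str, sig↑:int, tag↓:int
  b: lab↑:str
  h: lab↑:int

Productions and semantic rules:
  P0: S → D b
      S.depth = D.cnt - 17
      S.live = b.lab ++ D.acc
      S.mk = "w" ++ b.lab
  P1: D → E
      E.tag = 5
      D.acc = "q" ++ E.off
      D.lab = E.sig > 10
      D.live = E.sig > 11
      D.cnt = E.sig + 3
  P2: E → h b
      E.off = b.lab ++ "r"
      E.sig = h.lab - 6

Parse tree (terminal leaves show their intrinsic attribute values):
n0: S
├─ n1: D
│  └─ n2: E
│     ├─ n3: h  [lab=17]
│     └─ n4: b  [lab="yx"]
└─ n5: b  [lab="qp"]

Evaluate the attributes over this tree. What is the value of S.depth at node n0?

1. n2.tag = 5  [5]
2. n3.lab = 17  [terminal]
3. n4.lab = "yx"  [terminal]
4. n2.off = "yxr"  [b.lab ++ "r"]
5. n2.sig = 11  [h.lab - 6]
6. n1.acc = "qyxr"  ["q" ++ E.off]
7. n1.lab = true  [E.sig > 10]
8. n1.live = false  [E.sig > 11]
9. n1.cnt = 14  [E.sig + 3]
10. n5.lab = "qp"  [terminal]
11. n0.depth = -3  [D.cnt - 17]
12. n0.live = "qpqyxr"  [b.lab ++ D.acc]
13. n0.mk = "wqp"  ["w" ++ b.lab]

-3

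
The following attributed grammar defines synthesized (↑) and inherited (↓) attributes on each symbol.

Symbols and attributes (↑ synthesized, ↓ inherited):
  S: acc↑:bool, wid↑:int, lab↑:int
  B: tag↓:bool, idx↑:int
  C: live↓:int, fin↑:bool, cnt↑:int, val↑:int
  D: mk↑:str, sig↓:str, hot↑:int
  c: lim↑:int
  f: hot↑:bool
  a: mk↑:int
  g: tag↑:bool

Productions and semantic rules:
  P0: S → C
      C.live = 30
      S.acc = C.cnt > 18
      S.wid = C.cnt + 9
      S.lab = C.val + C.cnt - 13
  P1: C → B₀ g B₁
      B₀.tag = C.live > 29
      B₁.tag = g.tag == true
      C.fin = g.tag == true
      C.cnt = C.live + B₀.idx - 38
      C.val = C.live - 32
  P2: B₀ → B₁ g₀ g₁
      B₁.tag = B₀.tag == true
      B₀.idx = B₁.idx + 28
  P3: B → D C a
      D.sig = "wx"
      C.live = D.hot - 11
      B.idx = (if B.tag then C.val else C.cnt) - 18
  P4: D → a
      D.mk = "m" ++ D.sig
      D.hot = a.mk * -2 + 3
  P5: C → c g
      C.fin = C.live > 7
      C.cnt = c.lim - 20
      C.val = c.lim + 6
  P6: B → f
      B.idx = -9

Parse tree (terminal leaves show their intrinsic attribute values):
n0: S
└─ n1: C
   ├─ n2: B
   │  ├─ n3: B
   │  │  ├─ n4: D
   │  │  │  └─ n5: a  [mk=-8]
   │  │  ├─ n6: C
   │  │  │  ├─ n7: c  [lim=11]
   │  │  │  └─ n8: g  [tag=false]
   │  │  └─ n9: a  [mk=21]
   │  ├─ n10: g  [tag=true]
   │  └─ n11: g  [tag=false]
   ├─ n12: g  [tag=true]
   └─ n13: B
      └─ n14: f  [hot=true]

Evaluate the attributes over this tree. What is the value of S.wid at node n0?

1. n1.live = 30  [30]
2. n2.tag = true  [C.live > 29]
3. n3.tag = true  [B₀.tag == true]
4. n4.sig = "wx"  ["wx"]
5. n5.mk = -8  [terminal]
6. n4.mk = "mwx"  ["m" ++ D.sig]
7. n4.hot = 19  [a.mk * -2 + 3]
8. n6.live = 8  [D.hot - 11]
9. n7.lim = 11  [terminal]
10. n8.tag = false  [terminal]
11. n6.fin = true  [C.live > 7]
12. n6.cnt = -9  [c.lim - 20]
13. n6.val = 17  [c.lim + 6]
14. n9.mk = 21  [terminal]
15. n3.idx = -1  [(if B.tag then C.val else C.cnt) - 18]
16. n10.tag = true  [terminal]
17. n11.tag = false  [terminal]
18. n2.idx = 27  [B₁.idx + 28]
19. n12.tag = true  [terminal]
20. n13.tag = true  [g.tag == true]
21. n14.hot = true  [terminal]
22. n13.idx = -9  [-9]
23. n1.fin = true  [g.tag == true]
24. n1.cnt = 19  [C.live + B₀.idx - 38]
25. n1.val = -2  [C.live - 32]
26. n0.acc = true  [C.cnt > 18]
27. n0.wid = 28  [C.cnt + 9]
28. n0.lab = 4  [C.val + C.cnt - 13]

28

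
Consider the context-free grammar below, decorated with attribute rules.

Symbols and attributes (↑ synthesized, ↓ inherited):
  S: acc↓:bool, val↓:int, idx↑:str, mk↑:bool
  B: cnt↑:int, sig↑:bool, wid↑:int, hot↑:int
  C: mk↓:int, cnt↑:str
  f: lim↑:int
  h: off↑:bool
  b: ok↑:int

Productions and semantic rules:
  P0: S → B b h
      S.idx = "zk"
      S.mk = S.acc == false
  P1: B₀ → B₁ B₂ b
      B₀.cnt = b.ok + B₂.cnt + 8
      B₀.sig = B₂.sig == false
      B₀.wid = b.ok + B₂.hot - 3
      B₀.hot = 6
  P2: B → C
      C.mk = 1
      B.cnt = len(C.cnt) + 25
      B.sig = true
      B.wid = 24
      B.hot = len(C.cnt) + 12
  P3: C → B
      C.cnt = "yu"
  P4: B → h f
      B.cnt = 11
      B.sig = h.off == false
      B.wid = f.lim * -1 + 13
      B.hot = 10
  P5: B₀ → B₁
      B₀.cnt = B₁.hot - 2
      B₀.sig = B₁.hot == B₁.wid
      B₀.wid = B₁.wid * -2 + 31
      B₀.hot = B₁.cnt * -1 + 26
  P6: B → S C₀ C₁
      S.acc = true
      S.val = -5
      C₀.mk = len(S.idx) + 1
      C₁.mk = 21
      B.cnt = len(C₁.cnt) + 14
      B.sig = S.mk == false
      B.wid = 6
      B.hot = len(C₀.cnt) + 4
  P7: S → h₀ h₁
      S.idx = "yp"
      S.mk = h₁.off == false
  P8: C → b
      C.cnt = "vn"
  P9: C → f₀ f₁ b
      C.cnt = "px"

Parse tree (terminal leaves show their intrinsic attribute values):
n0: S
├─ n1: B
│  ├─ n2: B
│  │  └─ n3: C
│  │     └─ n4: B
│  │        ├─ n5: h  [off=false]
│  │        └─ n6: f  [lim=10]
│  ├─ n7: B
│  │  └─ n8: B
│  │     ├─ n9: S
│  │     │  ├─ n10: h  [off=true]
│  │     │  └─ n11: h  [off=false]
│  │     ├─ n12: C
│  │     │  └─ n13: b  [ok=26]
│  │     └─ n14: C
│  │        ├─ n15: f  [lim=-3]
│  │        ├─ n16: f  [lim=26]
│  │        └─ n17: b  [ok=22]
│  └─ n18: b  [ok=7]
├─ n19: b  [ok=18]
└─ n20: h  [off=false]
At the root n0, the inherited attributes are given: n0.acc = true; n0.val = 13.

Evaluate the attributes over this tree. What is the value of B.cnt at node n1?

1. n0.acc = true  [given at root]
2. n0.val = 13  [given at root]
3. n3.mk = 1  [1]
4. n5.off = false  [terminal]
5. n6.lim = 10  [terminal]
6. n4.cnt = 11  [11]
7. n4.sig = true  [h.off == false]
8. n4.wid = 3  [f.lim * -1 + 13]
9. n4.hot = 10  [10]
10. n3.cnt = "yu"  ["yu"]
11. n2.cnt = 27  [len(C.cnt) + 25]
12. n2.sig = true  [true]
13. n2.wid = 24  [24]
14. n2.hot = 14  [len(C.cnt) + 12]
15. n9.acc = true  [true]
16. n9.val = -5  [-5]
17. n10.off = true  [terminal]
18. n11.off = false  [terminal]
19. n9.idx = "yp"  ["yp"]
20. n9.mk = true  [h₁.off == false]
21. n12.mk = 3  [len(S.idx) + 1]
22. n13.ok = 26  [terminal]
23. n12.cnt = "vn"  ["vn"]
24. n14.mk = 21  [21]
25. n15.lim = -3  [terminal]
26. n16.lim = 26  [terminal]
27. n17.ok = 22  [terminal]
28. n14.cnt = "px"  ["px"]
29. n8.cnt = 16  [len(C₁.cnt) + 14]
30. n8.sig = false  [S.mk == false]
31. n8.wid = 6  [6]
32. n8.hot = 6  [len(C₀.cnt) + 4]
33. n7.cnt = 4  [B₁.hot - 2]
34. n7.sig = true  [B₁.hot == B₁.wid]
35. n7.wid = 19  [B₁.wid * -2 + 31]
36. n7.hot = 10  [B₁.cnt * -1 + 26]
37. n18.ok = 7  [terminal]
38. n1.cnt = 19  [b.ok + B₂.cnt + 8]
39. n1.sig = false  [B₂.sig == false]
40. n1.wid = 14  [b.ok + B₂.hot - 3]
41. n1.hot = 6  [6]
42. n19.ok = 18  [terminal]
43. n20.off = false  [terminal]
44. n0.idx = "zk"  ["zk"]
45. n0.mk = false  [S.acc == false]

19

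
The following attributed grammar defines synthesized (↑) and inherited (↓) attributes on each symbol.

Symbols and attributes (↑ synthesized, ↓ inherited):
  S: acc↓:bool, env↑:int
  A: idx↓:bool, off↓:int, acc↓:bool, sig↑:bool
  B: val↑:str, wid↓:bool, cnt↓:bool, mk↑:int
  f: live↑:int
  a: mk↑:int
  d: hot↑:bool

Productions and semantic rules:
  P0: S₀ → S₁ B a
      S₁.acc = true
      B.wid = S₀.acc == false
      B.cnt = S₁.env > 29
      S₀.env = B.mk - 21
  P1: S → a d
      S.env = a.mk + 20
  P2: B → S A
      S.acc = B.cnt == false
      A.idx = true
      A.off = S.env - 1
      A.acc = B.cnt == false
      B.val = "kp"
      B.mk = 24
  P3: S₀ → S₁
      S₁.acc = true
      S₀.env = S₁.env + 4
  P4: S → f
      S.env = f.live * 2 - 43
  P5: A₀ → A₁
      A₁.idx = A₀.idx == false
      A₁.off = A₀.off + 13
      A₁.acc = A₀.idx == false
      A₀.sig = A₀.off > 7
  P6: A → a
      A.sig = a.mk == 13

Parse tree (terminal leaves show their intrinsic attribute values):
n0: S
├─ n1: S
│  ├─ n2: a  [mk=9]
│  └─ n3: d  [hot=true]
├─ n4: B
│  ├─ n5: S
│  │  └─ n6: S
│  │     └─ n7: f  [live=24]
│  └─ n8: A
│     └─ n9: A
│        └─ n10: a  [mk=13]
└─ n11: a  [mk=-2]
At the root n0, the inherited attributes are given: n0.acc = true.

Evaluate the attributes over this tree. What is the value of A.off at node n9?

1. n0.acc = true  [given at root]
2. n1.acc = true  [true]
3. n2.mk = 9  [terminal]
4. n3.hot = true  [terminal]
5. n1.env = 29  [a.mk + 20]
6. n4.wid = false  [S₀.acc == false]
7. n4.cnt = false  [S₁.env > 29]
8. n5.acc = true  [B.cnt == false]
9. n6.acc = true  [true]
10. n7.live = 24  [terminal]
11. n6.env = 5  [f.live * 2 - 43]
12. n5.env = 9  [S₁.env + 4]
13. n8.idx = true  [true]
14. n8.off = 8  [S.env - 1]
15. n8.acc = true  [B.cnt == false]
16. n9.idx = false  [A₀.idx == false]
17. n9.off = 21  [A₀.off + 13]
18. n9.acc = false  [A₀.idx == false]
19. n10.mk = 13  [terminal]
20. n9.sig = true  [a.mk == 13]
21. n8.sig = true  [A₀.off > 7]
22. n4.val = "kp"  ["kp"]
23. n4.mk = 24  [24]
24. n11.mk = -2  [terminal]
25. n0.env = 3  [B.mk - 21]

21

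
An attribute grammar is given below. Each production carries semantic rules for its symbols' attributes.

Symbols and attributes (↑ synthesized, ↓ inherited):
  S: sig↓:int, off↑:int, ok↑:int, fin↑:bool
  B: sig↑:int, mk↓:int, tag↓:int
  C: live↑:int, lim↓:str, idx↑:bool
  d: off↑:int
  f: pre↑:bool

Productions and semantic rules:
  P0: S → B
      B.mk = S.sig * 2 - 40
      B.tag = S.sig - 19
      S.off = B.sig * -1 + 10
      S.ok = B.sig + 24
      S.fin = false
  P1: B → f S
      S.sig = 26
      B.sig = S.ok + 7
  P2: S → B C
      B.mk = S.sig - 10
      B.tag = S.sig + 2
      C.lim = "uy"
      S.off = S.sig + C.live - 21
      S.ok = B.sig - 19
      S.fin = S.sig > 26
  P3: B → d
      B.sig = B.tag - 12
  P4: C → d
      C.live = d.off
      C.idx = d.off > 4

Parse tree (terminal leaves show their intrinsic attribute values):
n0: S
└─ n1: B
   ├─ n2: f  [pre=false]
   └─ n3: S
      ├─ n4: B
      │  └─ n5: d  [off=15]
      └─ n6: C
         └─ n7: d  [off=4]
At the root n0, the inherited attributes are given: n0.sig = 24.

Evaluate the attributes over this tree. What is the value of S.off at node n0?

6

1. n0.sig = 24  [given at root]
2. n1.mk = 8  [S.sig * 2 - 40]
3. n1.tag = 5  [S.sig - 19]
4. n2.pre = false  [terminal]
5. n3.sig = 26  [26]
6. n4.mk = 16  [S.sig - 10]
7. n4.tag = 28  [S.sig + 2]
8. n5.off = 15  [terminal]
9. n4.sig = 16  [B.tag - 12]
10. n6.lim = "uy"  ["uy"]
11. n7.off = 4  [terminal]
12. n6.live = 4  [d.off]
13. n6.idx = false  [d.off > 4]
14. n3.off = 9  [S.sig + C.live - 21]
15. n3.ok = -3  [B.sig - 19]
16. n3.fin = false  [S.sig > 26]
17. n1.sig = 4  [S.ok + 7]
18. n0.off = 6  [B.sig * -1 + 10]
19. n0.ok = 28  [B.sig + 24]
20. n0.fin = false  [false]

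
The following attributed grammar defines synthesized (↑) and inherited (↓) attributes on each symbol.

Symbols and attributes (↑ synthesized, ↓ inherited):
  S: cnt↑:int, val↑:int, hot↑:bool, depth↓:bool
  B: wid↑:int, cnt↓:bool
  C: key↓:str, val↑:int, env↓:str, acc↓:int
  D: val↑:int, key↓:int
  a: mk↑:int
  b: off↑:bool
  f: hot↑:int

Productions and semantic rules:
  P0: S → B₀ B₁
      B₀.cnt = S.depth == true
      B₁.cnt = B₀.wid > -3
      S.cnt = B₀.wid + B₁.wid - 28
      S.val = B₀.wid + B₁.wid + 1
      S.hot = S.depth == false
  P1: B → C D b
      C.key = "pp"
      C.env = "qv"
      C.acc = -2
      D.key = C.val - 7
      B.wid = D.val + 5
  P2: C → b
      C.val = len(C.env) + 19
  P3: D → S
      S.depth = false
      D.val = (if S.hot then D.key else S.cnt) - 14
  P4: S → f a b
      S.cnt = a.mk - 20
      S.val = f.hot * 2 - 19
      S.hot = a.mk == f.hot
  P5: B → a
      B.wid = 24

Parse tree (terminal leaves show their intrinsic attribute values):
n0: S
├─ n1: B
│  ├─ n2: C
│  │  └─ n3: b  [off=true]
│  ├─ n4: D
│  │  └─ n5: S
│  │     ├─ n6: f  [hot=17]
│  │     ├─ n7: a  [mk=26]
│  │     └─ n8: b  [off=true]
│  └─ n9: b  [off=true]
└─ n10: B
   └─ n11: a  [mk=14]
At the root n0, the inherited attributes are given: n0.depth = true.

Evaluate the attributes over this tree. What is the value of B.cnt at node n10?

1. n0.depth = true  [given at root]
2. n1.cnt = true  [S.depth == true]
3. n2.key = "pp"  ["pp"]
4. n2.env = "qv"  ["qv"]
5. n2.acc = -2  [-2]
6. n3.off = true  [terminal]
7. n2.val = 21  [len(C.env) + 19]
8. n4.key = 14  [C.val - 7]
9. n5.depth = false  [false]
10. n6.hot = 17  [terminal]
11. n7.mk = 26  [terminal]
12. n8.off = true  [terminal]
13. n5.cnt = 6  [a.mk - 20]
14. n5.val = 15  [f.hot * 2 - 19]
15. n5.hot = false  [a.mk == f.hot]
16. n4.val = -8  [(if S.hot then D.key else S.cnt) - 14]
17. n9.off = true  [terminal]
18. n1.wid = -3  [D.val + 5]
19. n10.cnt = false  [B₀.wid > -3]
20. n11.mk = 14  [terminal]
21. n10.wid = 24  [24]
22. n0.cnt = -7  [B₀.wid + B₁.wid - 28]
23. n0.val = 22  [B₀.wid + B₁.wid + 1]
24. n0.hot = false  [S.depth == false]

false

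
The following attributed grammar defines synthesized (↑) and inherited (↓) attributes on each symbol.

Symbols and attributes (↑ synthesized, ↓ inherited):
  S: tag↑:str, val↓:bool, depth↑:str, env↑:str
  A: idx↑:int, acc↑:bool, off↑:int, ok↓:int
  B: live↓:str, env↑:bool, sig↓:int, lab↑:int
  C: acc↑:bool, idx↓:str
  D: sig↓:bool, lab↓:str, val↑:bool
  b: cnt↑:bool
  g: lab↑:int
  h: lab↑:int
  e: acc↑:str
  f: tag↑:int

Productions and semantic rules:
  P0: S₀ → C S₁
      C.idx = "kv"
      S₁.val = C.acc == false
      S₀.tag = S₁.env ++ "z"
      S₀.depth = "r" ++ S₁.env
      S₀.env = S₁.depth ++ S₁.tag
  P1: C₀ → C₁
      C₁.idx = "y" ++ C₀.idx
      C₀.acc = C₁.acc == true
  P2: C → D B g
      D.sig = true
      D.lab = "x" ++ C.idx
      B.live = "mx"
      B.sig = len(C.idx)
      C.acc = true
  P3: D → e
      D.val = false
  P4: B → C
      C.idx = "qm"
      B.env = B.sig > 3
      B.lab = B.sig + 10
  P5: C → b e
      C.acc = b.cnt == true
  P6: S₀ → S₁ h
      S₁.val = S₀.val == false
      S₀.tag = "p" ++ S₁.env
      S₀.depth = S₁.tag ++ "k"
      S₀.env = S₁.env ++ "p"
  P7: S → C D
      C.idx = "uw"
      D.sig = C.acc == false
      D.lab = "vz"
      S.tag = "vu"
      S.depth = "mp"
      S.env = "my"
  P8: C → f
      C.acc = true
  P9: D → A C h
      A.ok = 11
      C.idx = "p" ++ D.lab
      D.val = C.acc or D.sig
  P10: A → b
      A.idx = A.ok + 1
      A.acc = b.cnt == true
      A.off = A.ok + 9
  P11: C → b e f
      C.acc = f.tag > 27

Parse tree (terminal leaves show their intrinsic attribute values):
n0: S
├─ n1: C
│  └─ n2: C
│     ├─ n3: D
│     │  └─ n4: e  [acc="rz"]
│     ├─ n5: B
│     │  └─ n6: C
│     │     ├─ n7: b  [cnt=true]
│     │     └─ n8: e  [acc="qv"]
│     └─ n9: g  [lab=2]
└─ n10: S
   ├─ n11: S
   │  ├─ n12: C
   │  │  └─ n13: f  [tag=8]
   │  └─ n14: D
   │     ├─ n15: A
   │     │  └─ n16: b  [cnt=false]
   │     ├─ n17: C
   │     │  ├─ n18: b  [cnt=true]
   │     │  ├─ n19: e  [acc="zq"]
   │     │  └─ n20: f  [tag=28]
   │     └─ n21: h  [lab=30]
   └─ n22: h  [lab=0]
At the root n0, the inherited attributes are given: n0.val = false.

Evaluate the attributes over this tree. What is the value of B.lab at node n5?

1. n0.val = false  [given at root]
2. n1.idx = "kv"  ["kv"]
3. n2.idx = "ykv"  ["y" ++ C₀.idx]
4. n3.sig = true  [true]
5. n3.lab = "xykv"  ["x" ++ C.idx]
6. n4.acc = "rz"  [terminal]
7. n3.val = false  [false]
8. n5.live = "mx"  ["mx"]
9. n5.sig = 3  [len(C.idx)]
10. n6.idx = "qm"  ["qm"]
11. n7.cnt = true  [terminal]
12. n8.acc = "qv"  [terminal]
13. n6.acc = true  [b.cnt == true]
14. n5.env = false  [B.sig > 3]
15. n5.lab = 13  [B.sig + 10]
16. n9.lab = 2  [terminal]
17. n2.acc = true  [true]
18. n1.acc = true  [C₁.acc == true]
19. n10.val = false  [C.acc == false]
20. n11.val = true  [S₀.val == false]
21. n12.idx = "uw"  ["uw"]
22. n13.tag = 8  [terminal]
23. n12.acc = true  [true]
24. n14.sig = false  [C.acc == false]
25. n14.lab = "vz"  ["vz"]
26. n15.ok = 11  [11]
27. n16.cnt = false  [terminal]
28. n15.idx = 12  [A.ok + 1]
29. n15.acc = false  [b.cnt == true]
30. n15.off = 20  [A.ok + 9]
31. n17.idx = "pvz"  ["p" ++ D.lab]
32. n18.cnt = true  [terminal]
33. n19.acc = "zq"  [terminal]
34. n20.tag = 28  [terminal]
35. n17.acc = true  [f.tag > 27]
36. n21.lab = 30  [terminal]
37. n14.val = true  [C.acc or D.sig]
38. n11.tag = "vu"  ["vu"]
39. n11.depth = "mp"  ["mp"]
40. n11.env = "my"  ["my"]
41. n22.lab = 0  [terminal]
42. n10.tag = "pmy"  ["p" ++ S₁.env]
43. n10.depth = "vuk"  [S₁.tag ++ "k"]
44. n10.env = "myp"  [S₁.env ++ "p"]
45. n0.tag = "mypz"  [S₁.env ++ "z"]
46. n0.depth = "rmyp"  ["r" ++ S₁.env]
47. n0.env = "vukpmy"  [S₁.depth ++ S₁.tag]

13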